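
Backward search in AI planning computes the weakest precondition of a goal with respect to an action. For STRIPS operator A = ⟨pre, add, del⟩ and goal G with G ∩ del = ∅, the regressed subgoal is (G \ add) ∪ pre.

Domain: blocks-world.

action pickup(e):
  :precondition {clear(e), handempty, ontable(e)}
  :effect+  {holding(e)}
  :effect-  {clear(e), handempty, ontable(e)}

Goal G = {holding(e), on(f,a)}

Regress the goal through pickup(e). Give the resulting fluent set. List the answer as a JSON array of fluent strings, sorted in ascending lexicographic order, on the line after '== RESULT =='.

Regress:
  G ∩ del = {}  (empty — regression defined)
  G \ add = {holding(e), on(f,a)} \ {holding(e)} = {on(f,a)}
  ∪ pre   = {on(f,a)} ∪ {clear(e), handempty, ontable(e)}
          = {clear(e), handempty, on(f,a), ontable(e)}

== RESULT ==
["clear(e)", "handempty", "on(f,a)", "ontable(e)"]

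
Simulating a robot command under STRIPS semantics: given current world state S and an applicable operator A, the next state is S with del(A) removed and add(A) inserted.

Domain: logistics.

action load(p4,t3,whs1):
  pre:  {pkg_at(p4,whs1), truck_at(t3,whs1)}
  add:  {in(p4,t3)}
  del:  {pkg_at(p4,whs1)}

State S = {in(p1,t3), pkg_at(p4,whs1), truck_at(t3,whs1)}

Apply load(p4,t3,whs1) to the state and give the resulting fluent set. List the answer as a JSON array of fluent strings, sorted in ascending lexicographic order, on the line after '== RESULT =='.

Progress:
  pre ⊆ S: {pkg_at(p4,whs1), truck_at(t3,whs1)} ⊆ S  — applicable
  S \ del = {in(p1,t3), truck_at(t3,whs1)}
  ∪ add   = {in(p1,t3), in(p4,t3), truck_at(t3,whs1)}

== RESULT ==
["in(p1,t3)", "in(p4,t3)", "truck_at(t3,whs1)"]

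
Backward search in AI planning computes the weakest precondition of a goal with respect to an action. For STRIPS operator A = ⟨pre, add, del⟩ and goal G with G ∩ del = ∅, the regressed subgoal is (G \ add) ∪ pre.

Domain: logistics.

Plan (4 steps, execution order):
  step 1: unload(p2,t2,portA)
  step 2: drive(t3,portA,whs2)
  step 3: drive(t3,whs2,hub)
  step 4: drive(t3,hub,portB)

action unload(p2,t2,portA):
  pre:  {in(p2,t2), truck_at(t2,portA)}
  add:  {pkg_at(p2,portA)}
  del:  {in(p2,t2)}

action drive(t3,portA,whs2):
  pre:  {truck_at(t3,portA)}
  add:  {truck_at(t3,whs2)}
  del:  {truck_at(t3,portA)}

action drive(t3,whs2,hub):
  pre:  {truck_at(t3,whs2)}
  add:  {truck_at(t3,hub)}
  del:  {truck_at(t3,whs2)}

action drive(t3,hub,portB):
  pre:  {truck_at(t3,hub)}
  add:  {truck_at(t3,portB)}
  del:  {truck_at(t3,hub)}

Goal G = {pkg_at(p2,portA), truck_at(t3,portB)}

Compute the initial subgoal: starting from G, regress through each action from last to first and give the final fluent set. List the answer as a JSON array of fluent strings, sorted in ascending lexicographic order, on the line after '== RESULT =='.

Work backward from the goal:
  through step 4 (drive(t3,hub,portB)): drop {truck_at(t3,portB)}, keep {pkg_at(p2,portA)}, require {truck_at(t3,hub)}
    → {pkg_at(p2,portA), truck_at(t3,hub)}
  through step 3 (drive(t3,whs2,hub)): drop {truck_at(t3,hub)}, keep {pkg_at(p2,portA)}, require {truck_at(t3,whs2)}
    → {pkg_at(p2,portA), truck_at(t3,whs2)}
  through step 2 (drive(t3,portA,whs2)): drop {truck_at(t3,whs2)}, keep {pkg_at(p2,portA)}, require {truck_at(t3,portA)}
    → {pkg_at(p2,portA), truck_at(t3,portA)}
  through step 1 (unload(p2,t2,portA)): drop {pkg_at(p2,portA)}, keep {truck_at(t3,portA)}, require {in(p2,t2), truck_at(t2,portA)}
    → {in(p2,t2), truck_at(t2,portA), truck_at(t3,portA)}

== RESULT ==
["in(p2,t2)", "truck_at(t2,portA)", "truck_at(t3,portA)"]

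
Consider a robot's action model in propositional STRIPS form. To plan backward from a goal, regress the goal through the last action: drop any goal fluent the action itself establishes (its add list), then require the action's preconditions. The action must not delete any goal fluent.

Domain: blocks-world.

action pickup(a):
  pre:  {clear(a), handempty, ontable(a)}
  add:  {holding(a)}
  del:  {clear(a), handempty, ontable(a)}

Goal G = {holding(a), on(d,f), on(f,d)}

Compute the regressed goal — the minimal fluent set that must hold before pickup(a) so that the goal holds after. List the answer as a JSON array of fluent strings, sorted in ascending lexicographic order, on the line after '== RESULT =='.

Compute (G \ add) ∪ pre:
  G ∩ del = {}  (empty — regression defined)
  G \ add = {holding(a), on(d,f), on(f,d)} \ {holding(a)} = {on(d,f), on(f,d)}
  ∪ pre   = {on(d,f), on(f,d)} ∪ {clear(a), handempty, ontable(a)}
          = {clear(a), handempty, on(d,f), on(f,d), ontable(a)}

== RESULT ==
["clear(a)", "handempty", "on(d,f)", "on(f,d)", "ontable(a)"]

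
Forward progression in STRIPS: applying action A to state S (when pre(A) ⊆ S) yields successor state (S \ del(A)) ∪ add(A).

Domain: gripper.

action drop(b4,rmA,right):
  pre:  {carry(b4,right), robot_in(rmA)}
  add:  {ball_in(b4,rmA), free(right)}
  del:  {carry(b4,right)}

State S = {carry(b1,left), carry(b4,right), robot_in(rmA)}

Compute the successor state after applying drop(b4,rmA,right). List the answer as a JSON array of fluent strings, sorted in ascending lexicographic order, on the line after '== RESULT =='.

Progress:
  pre ⊆ S: {carry(b4,right), robot_in(rmA)} ⊆ S  — applicable
  S \ del = {carry(b1,left), robot_in(rmA)}
  ∪ add   = {ball_in(b4,rmA), carry(b1,left), free(right), robot_in(rmA)}

== RESULT ==
["ball_in(b4,rmA)", "carry(b1,left)", "free(right)", "robot_in(rmA)"]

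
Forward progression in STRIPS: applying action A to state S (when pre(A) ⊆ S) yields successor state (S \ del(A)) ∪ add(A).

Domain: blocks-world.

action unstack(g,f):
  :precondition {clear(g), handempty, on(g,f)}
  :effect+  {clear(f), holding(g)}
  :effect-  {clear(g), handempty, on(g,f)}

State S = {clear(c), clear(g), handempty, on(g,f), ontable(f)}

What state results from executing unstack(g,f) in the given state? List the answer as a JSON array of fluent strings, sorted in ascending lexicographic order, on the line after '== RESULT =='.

Compute (S \ del) ∪ add:
  pre ⊆ S: {clear(g), handempty, on(g,f)} ⊆ S  — applicable
  S \ del = {clear(c), ontable(f)}
  ∪ add   = {clear(c), clear(f), holding(g), ontable(f)}

== RESULT ==
["clear(c)", "clear(f)", "holding(g)", "ontable(f)"]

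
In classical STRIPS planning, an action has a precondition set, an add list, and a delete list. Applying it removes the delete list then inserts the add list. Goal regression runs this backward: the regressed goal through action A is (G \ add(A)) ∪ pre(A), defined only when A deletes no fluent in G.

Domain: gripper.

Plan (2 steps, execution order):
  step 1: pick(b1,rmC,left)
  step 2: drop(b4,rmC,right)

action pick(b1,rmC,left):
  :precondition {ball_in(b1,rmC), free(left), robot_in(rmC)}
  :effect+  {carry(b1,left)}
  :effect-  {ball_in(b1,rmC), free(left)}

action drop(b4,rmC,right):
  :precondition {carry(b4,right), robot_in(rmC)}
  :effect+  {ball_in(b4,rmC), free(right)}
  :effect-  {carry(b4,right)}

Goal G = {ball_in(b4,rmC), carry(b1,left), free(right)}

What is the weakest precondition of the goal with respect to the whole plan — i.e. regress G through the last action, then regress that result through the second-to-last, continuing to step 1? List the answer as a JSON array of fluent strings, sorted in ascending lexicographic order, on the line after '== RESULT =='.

Work backward from the goal:
  through step 2 (drop(b4,rmC,right)): drop {ball_in(b4,rmC), free(right)}, keep {carry(b1,left)}, require {carry(b4,right), robot_in(rmC)}
    → {carry(b1,left), carry(b4,right), robot_in(rmC)}
  through step 1 (pick(b1,rmC,left)): drop {carry(b1,left)}, keep {carry(b4,right), robot_in(rmC)}, require {ball_in(b1,rmC), free(left), robot_in(rmC)}
    → {ball_in(b1,rmC), carry(b4,right), free(left), robot_in(rmC)}

== RESULT ==
["ball_in(b1,rmC)", "carry(b4,right)", "free(left)", "robot_in(rmC)"]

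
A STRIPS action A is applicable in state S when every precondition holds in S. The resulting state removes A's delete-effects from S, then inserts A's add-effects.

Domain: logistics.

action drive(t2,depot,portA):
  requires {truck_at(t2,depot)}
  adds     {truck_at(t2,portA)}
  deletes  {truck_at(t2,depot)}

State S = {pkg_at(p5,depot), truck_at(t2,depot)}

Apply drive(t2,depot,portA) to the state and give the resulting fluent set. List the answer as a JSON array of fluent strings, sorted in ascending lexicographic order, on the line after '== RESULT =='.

Compute (S \ del) ∪ add:
  pre ⊆ S: {truck_at(t2,depot)} ⊆ S  — applicable
  S \ del = {pkg_at(p5,depot)}
  ∪ add   = {pkg_at(p5,depot), truck_at(t2,portA)}

== RESULT ==
["pkg_at(p5,depot)", "truck_at(t2,portA)"]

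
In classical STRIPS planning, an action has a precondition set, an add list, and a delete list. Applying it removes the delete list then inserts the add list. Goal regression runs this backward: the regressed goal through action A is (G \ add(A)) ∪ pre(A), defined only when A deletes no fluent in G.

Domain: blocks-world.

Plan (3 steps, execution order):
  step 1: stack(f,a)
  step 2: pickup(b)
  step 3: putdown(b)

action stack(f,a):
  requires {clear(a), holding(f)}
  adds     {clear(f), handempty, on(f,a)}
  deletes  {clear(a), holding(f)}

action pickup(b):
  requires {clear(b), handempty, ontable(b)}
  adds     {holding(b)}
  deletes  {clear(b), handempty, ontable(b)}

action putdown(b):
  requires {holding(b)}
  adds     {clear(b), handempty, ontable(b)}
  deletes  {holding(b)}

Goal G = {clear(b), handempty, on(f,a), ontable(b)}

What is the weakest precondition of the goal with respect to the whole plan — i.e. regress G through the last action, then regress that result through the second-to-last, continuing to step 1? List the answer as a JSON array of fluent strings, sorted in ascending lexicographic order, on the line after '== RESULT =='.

Regress step by step:
  through step 3 (putdown(b)): drop {clear(b), handempty, ontable(b)}, keep {on(f,a)}, require {holding(b)}
    → {holding(b), on(f,a)}
  through step 2 (pickup(b)): drop {holding(b)}, keep {on(f,a)}, require {clear(b), handempty, ontable(b)}
    → {clear(b), handempty, on(f,a), ontable(b)}
  through step 1 (stack(f,a)): drop {handempty, on(f,a)}, keep {clear(b), ontable(b)}, require {clear(a), holding(f)}
    → {clear(a), clear(b), holding(f), ontable(b)}

== RESULT ==
["clear(a)", "clear(b)", "holding(f)", "ontable(b)"]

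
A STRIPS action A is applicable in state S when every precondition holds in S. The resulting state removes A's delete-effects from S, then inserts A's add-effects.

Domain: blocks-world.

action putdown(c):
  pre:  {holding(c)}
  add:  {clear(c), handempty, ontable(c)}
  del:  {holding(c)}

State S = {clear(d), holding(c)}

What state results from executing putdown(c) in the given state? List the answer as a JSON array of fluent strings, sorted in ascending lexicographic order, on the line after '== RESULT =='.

Progress:
  pre ⊆ S: {holding(c)} ⊆ S  — applicable
  S \ del = {clear(d)}
  ∪ add   = {clear(c), clear(d), handempty, ontable(c)}

== RESULT ==
["clear(c)", "clear(d)", "handempty", "ontable(c)"]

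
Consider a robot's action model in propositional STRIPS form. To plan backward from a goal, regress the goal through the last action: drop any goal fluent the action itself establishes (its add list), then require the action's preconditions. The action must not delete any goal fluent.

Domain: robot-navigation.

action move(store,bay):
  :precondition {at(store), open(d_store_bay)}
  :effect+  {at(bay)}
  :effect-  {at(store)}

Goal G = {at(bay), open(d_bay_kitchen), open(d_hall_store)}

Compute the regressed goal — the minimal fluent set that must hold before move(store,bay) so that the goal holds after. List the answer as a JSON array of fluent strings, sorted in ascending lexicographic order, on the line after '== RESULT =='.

Compute (G \ add) ∪ pre:
  G ∩ del = {}  (empty — regression defined)
  G \ add = {at(bay), open(d_bay_kitchen), open(d_hall_store)} \ {at(bay)} = {open(d_bay_kitchen), open(d_hall_store)}
  ∪ pre   = {open(d_bay_kitchen), open(d_hall_store)} ∪ {at(store), open(d_store_bay)}
          = {at(store), open(d_bay_kitchen), open(d_hall_store), open(d_store_bay)}

== RESULT ==
["at(store)", "open(d_bay_kitchen)", "open(d_hall_store)", "open(d_store_bay)"]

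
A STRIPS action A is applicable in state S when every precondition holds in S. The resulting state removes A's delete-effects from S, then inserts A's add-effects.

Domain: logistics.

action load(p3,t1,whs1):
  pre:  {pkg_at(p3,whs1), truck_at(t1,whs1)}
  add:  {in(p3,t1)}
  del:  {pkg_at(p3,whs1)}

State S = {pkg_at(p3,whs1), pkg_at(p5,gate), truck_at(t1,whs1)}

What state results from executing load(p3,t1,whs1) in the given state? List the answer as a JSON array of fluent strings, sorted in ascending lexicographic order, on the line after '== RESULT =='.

Compute (S \ del) ∪ add:
  pre ⊆ S: {pkg_at(p3,whs1), truck_at(t1,whs1)} ⊆ S  — applicable
  S \ del = {pkg_at(p5,gate), truck_at(t1,whs1)}
  ∪ add   = {in(p3,t1), pkg_at(p5,gate), truck_at(t1,whs1)}

== RESULT ==
["in(p3,t1)", "pkg_at(p5,gate)", "truck_at(t1,whs1)"]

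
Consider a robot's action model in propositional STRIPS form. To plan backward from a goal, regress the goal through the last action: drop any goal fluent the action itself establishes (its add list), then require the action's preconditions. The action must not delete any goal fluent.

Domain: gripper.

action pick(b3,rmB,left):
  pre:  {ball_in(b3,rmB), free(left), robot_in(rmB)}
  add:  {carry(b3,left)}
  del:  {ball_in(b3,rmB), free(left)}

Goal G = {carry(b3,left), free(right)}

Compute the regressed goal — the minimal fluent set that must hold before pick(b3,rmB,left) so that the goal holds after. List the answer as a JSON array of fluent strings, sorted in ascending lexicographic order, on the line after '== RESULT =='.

Regress:
  G ∩ del = {}  (empty — regression defined)
  G \ add = {carry(b3,left), free(right)} \ {carry(b3,left)} = {free(right)}
  ∪ pre   = {free(right)} ∪ {ball_in(b3,rmB), free(left), robot_in(rmB)}
          = {ball_in(b3,rmB), free(left), free(right), robot_in(rmB)}

== RESULT ==
["ball_in(b3,rmB)", "free(left)", "free(right)", "robot_in(rmB)"]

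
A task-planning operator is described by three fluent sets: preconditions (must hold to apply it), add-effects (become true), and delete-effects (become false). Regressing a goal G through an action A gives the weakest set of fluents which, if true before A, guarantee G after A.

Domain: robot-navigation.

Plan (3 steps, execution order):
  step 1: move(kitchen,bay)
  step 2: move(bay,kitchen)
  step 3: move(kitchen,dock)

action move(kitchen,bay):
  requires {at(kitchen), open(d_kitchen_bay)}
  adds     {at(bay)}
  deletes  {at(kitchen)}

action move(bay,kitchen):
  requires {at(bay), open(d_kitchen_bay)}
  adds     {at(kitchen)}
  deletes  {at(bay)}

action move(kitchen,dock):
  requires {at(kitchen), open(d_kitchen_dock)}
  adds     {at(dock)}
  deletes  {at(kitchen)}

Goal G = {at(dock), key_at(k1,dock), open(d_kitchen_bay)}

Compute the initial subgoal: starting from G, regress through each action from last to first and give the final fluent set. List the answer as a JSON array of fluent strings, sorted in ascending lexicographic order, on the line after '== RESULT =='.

Work backward from the goal:
  through step 3 (move(kitchen,dock)): drop {at(dock)}, keep {key_at(k1,dock), open(d_kitchen_bay)}, require {at(kitchen), open(d_kitchen_dock)}
    → {at(kitchen), key_at(k1,dock), open(d_kitchen_bay), open(d_kitchen_dock)}
  through step 2 (move(bay,kitchen)): drop {at(kitchen)}, keep {key_at(k1,dock), open(d_kitchen_bay), open(d_kitchen_dock)}, require {at(bay), open(d_kitchen_bay)}
    → {at(bay), key_at(k1,dock), open(d_kitchen_bay), open(d_kitchen_dock)}
  through step 1 (move(kitchen,bay)): drop {at(bay)}, keep {key_at(k1,dock), open(d_kitchen_bay), open(d_kitchen_dock)}, require {at(kitchen), open(d_kitchen_bay)}
    → {at(kitchen), key_at(k1,dock), open(d_kitchen_bay), open(d_kitchen_dock)}

== RESULT ==
["at(kitchen)", "key_at(k1,dock)", "open(d_kitchen_bay)", "open(d_kitchen_dock)"]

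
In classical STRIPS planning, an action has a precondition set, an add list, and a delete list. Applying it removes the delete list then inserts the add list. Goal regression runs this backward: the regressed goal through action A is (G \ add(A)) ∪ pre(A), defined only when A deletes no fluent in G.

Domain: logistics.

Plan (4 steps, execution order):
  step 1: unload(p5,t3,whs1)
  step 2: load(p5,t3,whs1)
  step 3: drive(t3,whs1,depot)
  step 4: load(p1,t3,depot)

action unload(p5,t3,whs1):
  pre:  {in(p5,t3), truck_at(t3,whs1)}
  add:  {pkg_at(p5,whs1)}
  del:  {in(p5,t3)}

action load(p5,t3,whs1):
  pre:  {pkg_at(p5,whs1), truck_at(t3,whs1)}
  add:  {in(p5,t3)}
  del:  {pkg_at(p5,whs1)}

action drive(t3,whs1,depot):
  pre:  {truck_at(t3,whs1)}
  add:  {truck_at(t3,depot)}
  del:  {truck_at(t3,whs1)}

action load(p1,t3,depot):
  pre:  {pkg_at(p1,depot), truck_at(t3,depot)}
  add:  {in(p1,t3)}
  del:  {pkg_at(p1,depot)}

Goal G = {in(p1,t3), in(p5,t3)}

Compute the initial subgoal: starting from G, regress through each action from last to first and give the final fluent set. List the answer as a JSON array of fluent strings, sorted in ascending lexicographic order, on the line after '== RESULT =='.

Regress step by step:
  through step 4 (load(p1,t3,depot)): drop {in(p1,t3)}, keep {in(p5,t3)}, require {pkg_at(p1,depot), truck_at(t3,depot)}
    → {in(p5,t3), pkg_at(p1,depot), truck_at(t3,depot)}
  through step 3 (drive(t3,whs1,depot)): drop {truck_at(t3,depot)}, keep {in(p5,t3), pkg_at(p1,depot)}, require {truck_at(t3,whs1)}
    → {in(p5,t3), pkg_at(p1,depot), truck_at(t3,whs1)}
  through step 2 (load(p5,t3,whs1)): drop {in(p5,t3)}, keep {pkg_at(p1,depot), truck_at(t3,whs1)}, require {pkg_at(p5,whs1), truck_at(t3,whs1)}
    → {pkg_at(p1,depot), pkg_at(p5,whs1), truck_at(t3,whs1)}
  through step 1 (unload(p5,t3,whs1)): drop {pkg_at(p5,whs1)}, keep {pkg_at(p1,depot), truck_at(t3,whs1)}, require {in(p5,t3), truck_at(t3,whs1)}
    → {in(p5,t3), pkg_at(p1,depot), truck_at(t3,whs1)}

== RESULT ==
["in(p5,t3)", "pkg_at(p1,depot)", "truck_at(t3,whs1)"]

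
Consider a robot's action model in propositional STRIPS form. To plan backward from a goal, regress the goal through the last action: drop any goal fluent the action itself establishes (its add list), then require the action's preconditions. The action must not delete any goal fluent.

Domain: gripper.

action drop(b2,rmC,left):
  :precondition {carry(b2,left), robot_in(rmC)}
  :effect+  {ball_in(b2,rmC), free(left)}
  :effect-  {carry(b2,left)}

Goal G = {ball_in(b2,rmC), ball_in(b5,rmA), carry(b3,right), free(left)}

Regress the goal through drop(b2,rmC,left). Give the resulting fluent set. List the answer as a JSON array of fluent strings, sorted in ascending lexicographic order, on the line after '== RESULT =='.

Compute (G \ add) ∪ pre:
  G ∩ del = {}  (empty — regression defined)
  G \ add = {ball_in(b2,rmC), ball_in(b5,rmA), carry(b3,right), free(left)} \ {ball_in(b2,rmC), free(left)} = {ball_in(b5,rmA), carry(b3,right)}
  ∪ pre   = {ball_in(b5,rmA), carry(b3,right)} ∪ {carry(b2,left), robot_in(rmC)}
          = {ball_in(b5,rmA), carry(b2,left), carry(b3,right), robot_in(rmC)}

== RESULT ==
["ball_in(b5,rmA)", "carry(b2,left)", "carry(b3,right)", "robot_in(rmC)"]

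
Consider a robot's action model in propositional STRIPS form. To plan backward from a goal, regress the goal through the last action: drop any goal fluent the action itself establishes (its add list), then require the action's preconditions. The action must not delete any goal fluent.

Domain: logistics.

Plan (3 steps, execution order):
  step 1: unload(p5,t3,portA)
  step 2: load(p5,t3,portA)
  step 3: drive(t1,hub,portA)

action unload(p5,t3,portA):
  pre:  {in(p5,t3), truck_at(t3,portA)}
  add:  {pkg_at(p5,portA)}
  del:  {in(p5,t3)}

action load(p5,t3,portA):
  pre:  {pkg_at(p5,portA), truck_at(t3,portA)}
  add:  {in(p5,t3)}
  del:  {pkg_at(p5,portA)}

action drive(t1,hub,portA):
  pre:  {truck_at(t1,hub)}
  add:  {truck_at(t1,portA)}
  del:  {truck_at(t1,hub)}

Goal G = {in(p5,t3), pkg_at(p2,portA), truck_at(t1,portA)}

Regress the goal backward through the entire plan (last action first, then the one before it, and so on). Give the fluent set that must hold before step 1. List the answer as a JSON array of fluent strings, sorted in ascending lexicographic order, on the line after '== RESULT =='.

Regress step by step:
  through step 3 (drive(t1,hub,portA)): drop {truck_at(t1,portA)}, keep {in(p5,t3), pkg_at(p2,portA)}, require {truck_at(t1,hub)}
    → {in(p5,t3), pkg_at(p2,portA), truck_at(t1,hub)}
  through step 2 (load(p5,t3,portA)): drop {in(p5,t3)}, keep {pkg_at(p2,portA), truck_at(t1,hub)}, require {pkg_at(p5,portA), truck_at(t3,portA)}
    → {pkg_at(p2,portA), pkg_at(p5,portA), truck_at(t1,hub), truck_at(t3,portA)}
  through step 1 (unload(p5,t3,portA)): drop {pkg_at(p5,portA)}, keep {pkg_at(p2,portA), truck_at(t1,hub), truck_at(t3,portA)}, require {in(p5,t3), truck_at(t3,portA)}
    → {in(p5,t3), pkg_at(p2,portA), truck_at(t1,hub), truck_at(t3,portA)}

== RESULT ==
["in(p5,t3)", "pkg_at(p2,portA)", "truck_at(t1,hub)", "truck_at(t3,portA)"]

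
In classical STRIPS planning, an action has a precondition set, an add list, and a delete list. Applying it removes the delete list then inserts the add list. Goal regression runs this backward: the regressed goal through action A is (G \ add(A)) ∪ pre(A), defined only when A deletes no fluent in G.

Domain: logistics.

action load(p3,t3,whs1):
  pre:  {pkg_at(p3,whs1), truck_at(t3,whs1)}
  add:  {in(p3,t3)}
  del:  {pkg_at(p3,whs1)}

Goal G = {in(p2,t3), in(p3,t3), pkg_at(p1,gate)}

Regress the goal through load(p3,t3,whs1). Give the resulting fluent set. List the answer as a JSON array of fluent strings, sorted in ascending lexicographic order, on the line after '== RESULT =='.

Regress:
  G ∩ del = {}  (empty — regression defined)
  G \ add = {in(p2,t3), in(p3,t3), pkg_at(p1,gate)} \ {in(p3,t3)} = {in(p2,t3), pkg_at(p1,gate)}
  ∪ pre   = {in(p2,t3), pkg_at(p1,gate)} ∪ {pkg_at(p3,whs1), truck_at(t3,whs1)}
          = {in(p2,t3), pkg_at(p1,gate), pkg_at(p3,whs1), truck_at(t3,whs1)}

== RESULT ==
["in(p2,t3)", "pkg_at(p1,gate)", "pkg_at(p3,whs1)", "truck_at(t3,whs1)"]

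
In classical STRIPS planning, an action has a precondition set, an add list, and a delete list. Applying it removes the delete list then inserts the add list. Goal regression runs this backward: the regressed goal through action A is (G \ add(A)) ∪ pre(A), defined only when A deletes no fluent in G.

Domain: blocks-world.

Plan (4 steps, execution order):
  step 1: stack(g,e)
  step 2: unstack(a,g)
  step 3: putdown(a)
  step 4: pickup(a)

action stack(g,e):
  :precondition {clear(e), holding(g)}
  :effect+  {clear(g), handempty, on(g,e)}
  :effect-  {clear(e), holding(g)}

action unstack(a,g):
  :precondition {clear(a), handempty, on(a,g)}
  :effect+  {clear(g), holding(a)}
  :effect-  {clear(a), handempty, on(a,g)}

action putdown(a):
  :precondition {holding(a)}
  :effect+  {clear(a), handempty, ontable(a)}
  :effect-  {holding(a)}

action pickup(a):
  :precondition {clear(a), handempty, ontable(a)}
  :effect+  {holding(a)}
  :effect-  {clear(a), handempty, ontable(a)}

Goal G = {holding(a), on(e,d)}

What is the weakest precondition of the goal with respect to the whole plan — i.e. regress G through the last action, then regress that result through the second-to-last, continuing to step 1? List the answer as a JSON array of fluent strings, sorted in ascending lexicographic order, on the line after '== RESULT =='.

Work backward from the goal:
  through step 4 (pickup(a)): drop {holding(a)}, keep {on(e,d)}, require {clear(a), handempty, ontable(a)}
    → {clear(a), handempty, on(e,d), ontable(a)}
  through step 3 (putdown(a)): drop {clear(a), handempty, ontable(a)}, keep {on(e,d)}, require {holding(a)}
    → {holding(a), on(e,d)}
  through step 2 (unstack(a,g)): drop {holding(a)}, keep {on(e,d)}, require {clear(a), handempty, on(a,g)}
    → {clear(a), handempty, on(a,g), on(e,d)}
  through step 1 (stack(g,e)): drop {handempty}, keep {clear(a), on(a,g), on(e,d)}, require {clear(e), holding(g)}
    → {clear(a), clear(e), holding(g), on(a,g), on(e,d)}

== RESULT ==
["clear(a)", "clear(e)", "holding(g)", "on(a,g)", "on(e,d)"]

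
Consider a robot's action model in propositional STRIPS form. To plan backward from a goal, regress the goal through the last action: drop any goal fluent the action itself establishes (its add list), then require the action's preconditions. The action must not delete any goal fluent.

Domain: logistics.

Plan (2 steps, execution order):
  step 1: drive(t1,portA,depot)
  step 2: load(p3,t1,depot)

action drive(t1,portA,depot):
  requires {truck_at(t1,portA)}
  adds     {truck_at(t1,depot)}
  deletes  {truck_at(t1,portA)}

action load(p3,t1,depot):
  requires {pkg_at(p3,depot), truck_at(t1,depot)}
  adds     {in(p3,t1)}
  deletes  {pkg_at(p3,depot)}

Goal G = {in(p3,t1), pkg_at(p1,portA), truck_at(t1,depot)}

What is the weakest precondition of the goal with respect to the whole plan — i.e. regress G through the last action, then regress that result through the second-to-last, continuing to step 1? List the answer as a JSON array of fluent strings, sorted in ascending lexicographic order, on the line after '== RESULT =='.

Work backward from the goal:
  through step 2 (load(p3,t1,depot)): drop {in(p3,t1)}, keep {pkg_at(p1,portA), truck_at(t1,depot)}, require {pkg_at(p3,depot), truck_at(t1,depot)}
    → {pkg_at(p1,portA), pkg_at(p3,depot), truck_at(t1,depot)}
  through step 1 (drive(t1,portA,depot)): drop {truck_at(t1,depot)}, keep {pkg_at(p1,portA), pkg_at(p3,depot)}, require {truck_at(t1,portA)}
    → {pkg_at(p1,portA), pkg_at(p3,depot), truck_at(t1,portA)}

== RESULT ==
["pkg_at(p1,portA)", "pkg_at(p3,depot)", "truck_at(t1,portA)"]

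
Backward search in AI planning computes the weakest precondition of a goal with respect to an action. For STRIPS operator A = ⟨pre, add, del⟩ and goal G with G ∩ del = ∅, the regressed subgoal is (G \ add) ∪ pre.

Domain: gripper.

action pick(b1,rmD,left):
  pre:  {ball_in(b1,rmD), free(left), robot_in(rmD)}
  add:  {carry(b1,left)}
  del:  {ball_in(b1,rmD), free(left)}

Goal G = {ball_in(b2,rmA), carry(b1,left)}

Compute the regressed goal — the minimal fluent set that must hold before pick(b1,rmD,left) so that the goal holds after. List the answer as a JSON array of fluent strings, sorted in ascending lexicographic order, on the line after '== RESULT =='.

Regress:
  G ∩ del = {}  (empty — regression defined)
  G \ add = {ball_in(b2,rmA), carry(b1,left)} \ {carry(b1,left)} = {ball_in(b2,rmA)}
  ∪ pre   = {ball_in(b2,rmA)} ∪ {ball_in(b1,rmD), free(left), robot_in(rmD)}
          = {ball_in(b1,rmD), ball_in(b2,rmA), free(left), robot_in(rmD)}

== RESULT ==
["ball_in(b1,rmD)", "ball_in(b2,rmA)", "free(left)", "robot_in(rmD)"]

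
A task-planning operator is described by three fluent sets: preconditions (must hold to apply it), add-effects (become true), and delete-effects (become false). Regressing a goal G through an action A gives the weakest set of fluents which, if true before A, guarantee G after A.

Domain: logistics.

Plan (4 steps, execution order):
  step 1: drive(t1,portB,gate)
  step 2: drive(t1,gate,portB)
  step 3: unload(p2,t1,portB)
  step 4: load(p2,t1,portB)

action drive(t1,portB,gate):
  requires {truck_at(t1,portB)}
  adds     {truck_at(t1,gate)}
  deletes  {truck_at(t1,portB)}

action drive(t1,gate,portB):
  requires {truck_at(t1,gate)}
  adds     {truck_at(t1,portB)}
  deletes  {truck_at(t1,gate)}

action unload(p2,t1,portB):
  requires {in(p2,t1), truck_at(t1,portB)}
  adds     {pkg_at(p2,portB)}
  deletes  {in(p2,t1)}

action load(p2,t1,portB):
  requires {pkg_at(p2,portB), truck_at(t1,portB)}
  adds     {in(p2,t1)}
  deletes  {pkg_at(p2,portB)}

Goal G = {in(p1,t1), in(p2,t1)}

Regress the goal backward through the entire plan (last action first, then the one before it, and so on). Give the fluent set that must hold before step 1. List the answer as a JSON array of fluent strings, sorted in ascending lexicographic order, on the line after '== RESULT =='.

Regress step by step:
  through step 4 (load(p2,t1,portB)): drop {in(p2,t1)}, keep {in(p1,t1)}, require {pkg_at(p2,portB), truck_at(t1,portB)}
    → {in(p1,t1), pkg_at(p2,portB), truck_at(t1,portB)}
  through step 3 (unload(p2,t1,portB)): drop {pkg_at(p2,portB)}, keep {in(p1,t1), truck_at(t1,portB)}, require {in(p2,t1), truck_at(t1,portB)}
    → {in(p1,t1), in(p2,t1), truck_at(t1,portB)}
  through step 2 (drive(t1,gate,portB)): drop {truck_at(t1,portB)}, keep {in(p1,t1), in(p2,t1)}, require {truck_at(t1,gate)}
    → {in(p1,t1), in(p2,t1), truck_at(t1,gate)}
  through step 1 (drive(t1,portB,gate)): drop {truck_at(t1,gate)}, keep {in(p1,t1), in(p2,t1)}, require {truck_at(t1,portB)}
    → {in(p1,t1), in(p2,t1), truck_at(t1,portB)}

== RESULT ==
["in(p1,t1)", "in(p2,t1)", "truck_at(t1,portB)"]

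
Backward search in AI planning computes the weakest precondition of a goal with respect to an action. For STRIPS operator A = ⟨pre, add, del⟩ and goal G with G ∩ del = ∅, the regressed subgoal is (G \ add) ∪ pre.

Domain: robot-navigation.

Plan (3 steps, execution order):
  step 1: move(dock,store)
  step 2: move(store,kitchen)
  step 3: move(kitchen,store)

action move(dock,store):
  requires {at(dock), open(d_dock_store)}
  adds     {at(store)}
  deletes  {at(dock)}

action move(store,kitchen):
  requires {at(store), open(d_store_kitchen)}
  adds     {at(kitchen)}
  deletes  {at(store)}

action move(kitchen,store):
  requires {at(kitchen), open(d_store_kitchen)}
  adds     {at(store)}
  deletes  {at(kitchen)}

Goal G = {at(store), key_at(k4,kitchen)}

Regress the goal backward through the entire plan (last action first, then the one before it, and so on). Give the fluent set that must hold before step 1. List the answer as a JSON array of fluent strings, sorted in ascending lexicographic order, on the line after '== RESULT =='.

Regress step by step:
  through step 3 (move(kitchen,store)): drop {at(store)}, keep {key_at(k4,kitchen)}, require {at(kitchen), open(d_store_kitchen)}
    → {at(kitchen), key_at(k4,kitchen), open(d_store_kitchen)}
  through step 2 (move(store,kitchen)): drop {at(kitchen)}, keep {key_at(k4,kitchen), open(d_store_kitchen)}, require {at(store), open(d_store_kitchen)}
    → {at(store), key_at(k4,kitchen), open(d_store_kitchen)}
  through step 1 (move(dock,store)): drop {at(store)}, keep {key_at(k4,kitchen), open(d_store_kitchen)}, require {at(dock), open(d_dock_store)}
    → {at(dock), key_at(k4,kitchen), open(d_dock_store), open(d_store_kitchen)}

== RESULT ==
["at(dock)", "key_at(k4,kitchen)", "open(d_dock_store)", "open(d_store_kitchen)"]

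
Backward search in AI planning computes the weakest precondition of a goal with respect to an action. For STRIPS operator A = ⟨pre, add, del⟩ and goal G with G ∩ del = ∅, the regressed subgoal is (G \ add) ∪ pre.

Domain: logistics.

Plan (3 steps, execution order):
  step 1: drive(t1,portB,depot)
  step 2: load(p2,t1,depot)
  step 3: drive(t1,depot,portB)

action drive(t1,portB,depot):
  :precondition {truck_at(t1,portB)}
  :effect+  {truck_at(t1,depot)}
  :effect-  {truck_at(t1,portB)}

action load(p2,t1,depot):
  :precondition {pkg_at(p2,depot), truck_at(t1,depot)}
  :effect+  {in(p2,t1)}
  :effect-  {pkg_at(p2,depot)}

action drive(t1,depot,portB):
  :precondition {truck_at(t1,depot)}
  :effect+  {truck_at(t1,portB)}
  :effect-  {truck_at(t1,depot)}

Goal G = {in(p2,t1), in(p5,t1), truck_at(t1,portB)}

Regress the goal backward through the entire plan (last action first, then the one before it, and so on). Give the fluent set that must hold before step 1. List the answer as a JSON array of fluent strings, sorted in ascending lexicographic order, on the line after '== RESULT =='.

Regress step by step:
  through step 3 (drive(t1,depot,portB)): drop {truck_at(t1,portB)}, keep {in(p2,t1), in(p5,t1)}, require {truck_at(t1,depot)}
    → {in(p2,t1), in(p5,t1), truck_at(t1,depot)}
  through step 2 (load(p2,t1,depot)): drop {in(p2,t1)}, keep {in(p5,t1), truck_at(t1,depot)}, require {pkg_at(p2,depot), truck_at(t1,depot)}
    → {in(p5,t1), pkg_at(p2,depot), truck_at(t1,depot)}
  through step 1 (drive(t1,portB,depot)): drop {truck_at(t1,depot)}, keep {in(p5,t1), pkg_at(p2,depot)}, require {truck_at(t1,portB)}
    → {in(p5,t1), pkg_at(p2,depot), truck_at(t1,portB)}

== RESULT ==
["in(p5,t1)", "pkg_at(p2,depot)", "truck_at(t1,portB)"]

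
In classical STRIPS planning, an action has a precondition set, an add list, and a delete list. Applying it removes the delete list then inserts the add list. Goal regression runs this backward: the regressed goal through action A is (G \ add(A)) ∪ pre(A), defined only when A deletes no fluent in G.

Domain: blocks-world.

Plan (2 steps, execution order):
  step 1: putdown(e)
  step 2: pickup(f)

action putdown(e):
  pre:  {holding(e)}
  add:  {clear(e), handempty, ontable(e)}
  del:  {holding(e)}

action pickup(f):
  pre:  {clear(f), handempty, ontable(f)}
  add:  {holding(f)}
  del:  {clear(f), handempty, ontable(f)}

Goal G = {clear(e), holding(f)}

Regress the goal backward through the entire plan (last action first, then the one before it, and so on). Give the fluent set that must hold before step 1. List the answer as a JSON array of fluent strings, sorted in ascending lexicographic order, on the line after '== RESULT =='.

Regress step by step:
  through step 2 (pickup(f)): drop {holding(f)}, keep {clear(e)}, require {clear(f), handempty, ontable(f)}
    → {clear(e), clear(f), handempty, ontable(f)}
  through step 1 (putdown(e)): drop {clear(e), handempty}, keep {clear(f), ontable(f)}, require {holding(e)}
    → {clear(f), holding(e), ontable(f)}

== RESULT ==
["clear(f)", "holding(e)", "ontable(f)"]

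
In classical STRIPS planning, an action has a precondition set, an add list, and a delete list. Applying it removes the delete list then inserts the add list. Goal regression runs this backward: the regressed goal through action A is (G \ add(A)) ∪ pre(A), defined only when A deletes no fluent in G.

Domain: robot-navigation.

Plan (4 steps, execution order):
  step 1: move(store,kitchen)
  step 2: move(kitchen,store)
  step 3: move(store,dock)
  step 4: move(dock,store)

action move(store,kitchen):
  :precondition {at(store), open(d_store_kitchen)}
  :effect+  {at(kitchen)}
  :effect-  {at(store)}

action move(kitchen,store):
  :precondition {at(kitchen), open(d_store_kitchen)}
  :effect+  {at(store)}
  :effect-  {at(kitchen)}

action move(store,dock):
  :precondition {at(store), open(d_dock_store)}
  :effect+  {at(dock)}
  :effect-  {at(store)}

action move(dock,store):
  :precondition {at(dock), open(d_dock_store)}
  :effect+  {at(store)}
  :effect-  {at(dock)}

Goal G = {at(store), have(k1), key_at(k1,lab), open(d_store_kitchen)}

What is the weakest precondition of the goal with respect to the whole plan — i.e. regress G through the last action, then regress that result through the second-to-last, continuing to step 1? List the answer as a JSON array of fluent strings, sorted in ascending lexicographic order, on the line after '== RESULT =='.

Regress step by step:
  through step 4 (move(dock,store)): drop {at(store)}, keep {have(k1), key_at(k1,lab), open(d_store_kitchen)}, require {at(dock), open(d_dock_store)}
    → {at(dock), have(k1), key_at(k1,lab), open(d_dock_store), open(d_store_kitchen)}
  through step 3 (move(store,dock)): drop {at(dock)}, keep {have(k1), key_at(k1,lab), open(d_dock_store), open(d_store_kitchen)}, require {at(store), open(d_dock_store)}
    → {at(store), have(k1), key_at(k1,lab), open(d_dock_store), open(d_store_kitchen)}
  through step 2 (move(kitchen,store)): drop {at(store)}, keep {have(k1), key_at(k1,lab), open(d_dock_store), open(d_store_kitchen)}, require {at(kitchen), open(d_store_kitchen)}
    → {at(kitchen), have(k1), key_at(k1,lab), open(d_dock_store), open(d_store_kitchen)}
  through step 1 (move(store,kitchen)): drop {at(kitchen)}, keep {have(k1), key_at(k1,lab), open(d_dock_store), open(d_store_kitchen)}, require {at(store), open(d_store_kitchen)}
    → {at(store), have(k1), key_at(k1,lab), open(d_dock_store), open(d_store_kitchen)}

== RESULT ==
["at(store)", "have(k1)", "key_at(k1,lab)", "open(d_dock_store)", "open(d_store_kitchen)"]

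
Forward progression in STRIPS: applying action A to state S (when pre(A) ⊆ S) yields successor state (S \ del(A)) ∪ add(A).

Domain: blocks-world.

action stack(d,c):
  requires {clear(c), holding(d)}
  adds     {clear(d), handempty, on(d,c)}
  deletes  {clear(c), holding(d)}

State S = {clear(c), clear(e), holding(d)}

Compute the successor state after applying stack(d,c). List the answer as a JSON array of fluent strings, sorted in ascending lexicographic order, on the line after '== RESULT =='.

Compute (S \ del) ∪ add:
  pre ⊆ S: {clear(c), holding(d)} ⊆ S  — applicable
  S \ del = {clear(e)}
  ∪ add   = {clear(d), clear(e), handempty, on(d,c)}

== RESULT ==
["clear(d)", "clear(e)", "handempty", "on(d,c)"]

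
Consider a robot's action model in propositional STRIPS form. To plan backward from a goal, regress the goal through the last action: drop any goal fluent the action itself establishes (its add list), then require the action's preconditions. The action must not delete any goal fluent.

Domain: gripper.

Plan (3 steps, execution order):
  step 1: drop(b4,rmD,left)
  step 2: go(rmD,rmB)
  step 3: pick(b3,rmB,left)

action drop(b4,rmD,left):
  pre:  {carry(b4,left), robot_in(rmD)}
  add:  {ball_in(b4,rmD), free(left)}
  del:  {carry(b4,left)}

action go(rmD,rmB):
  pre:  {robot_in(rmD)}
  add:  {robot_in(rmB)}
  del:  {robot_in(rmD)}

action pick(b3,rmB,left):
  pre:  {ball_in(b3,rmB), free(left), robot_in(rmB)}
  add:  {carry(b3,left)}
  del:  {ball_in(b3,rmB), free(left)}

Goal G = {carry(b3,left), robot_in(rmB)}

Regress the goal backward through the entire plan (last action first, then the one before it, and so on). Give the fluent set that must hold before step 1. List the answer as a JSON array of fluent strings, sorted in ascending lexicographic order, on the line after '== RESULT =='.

Work backward from the goal:
  through step 3 (pick(b3,rmB,left)): drop {carry(b3,left)}, keep {robot_in(rmB)}, require {ball_in(b3,rmB), free(left), robot_in(rmB)}
    → {ball_in(b3,rmB), free(left), robot_in(rmB)}
  through step 2 (go(rmD,rmB)): drop {robot_in(rmB)}, keep {ball_in(b3,rmB), free(left)}, require {robot_in(rmD)}
    → {ball_in(b3,rmB), free(left), robot_in(rmD)}
  through step 1 (drop(b4,rmD,left)): drop {free(left)}, keep {ball_in(b3,rmB), robot_in(rmD)}, require {carry(b4,left), robot_in(rmD)}
    → {ball_in(b3,rmB), carry(b4,left), robot_in(rmD)}

== RESULT ==
["ball_in(b3,rmB)", "carry(b4,left)", "robot_in(rmD)"]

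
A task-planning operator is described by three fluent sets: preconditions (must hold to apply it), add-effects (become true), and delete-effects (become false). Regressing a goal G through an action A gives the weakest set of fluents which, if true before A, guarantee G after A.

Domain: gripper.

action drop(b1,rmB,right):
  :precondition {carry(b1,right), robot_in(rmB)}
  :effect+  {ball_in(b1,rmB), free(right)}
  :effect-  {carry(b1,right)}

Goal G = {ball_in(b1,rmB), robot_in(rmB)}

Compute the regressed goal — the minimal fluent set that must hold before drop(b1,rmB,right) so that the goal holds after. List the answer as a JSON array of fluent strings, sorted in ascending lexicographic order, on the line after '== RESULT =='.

Compute (G \ add) ∪ pre:
  G ∩ del = {}  (empty — regression defined)
  G \ add = {ball_in(b1,rmB), robot_in(rmB)} \ {ball_in(b1,rmB), free(right)} = {robot_in(rmB)}
  ∪ pre   = {robot_in(rmB)} ∪ {carry(b1,right), robot_in(rmB)}
          = {carry(b1,right), robot_in(rmB)}

== RESULT ==
["carry(b1,right)", "robot_in(rmB)"]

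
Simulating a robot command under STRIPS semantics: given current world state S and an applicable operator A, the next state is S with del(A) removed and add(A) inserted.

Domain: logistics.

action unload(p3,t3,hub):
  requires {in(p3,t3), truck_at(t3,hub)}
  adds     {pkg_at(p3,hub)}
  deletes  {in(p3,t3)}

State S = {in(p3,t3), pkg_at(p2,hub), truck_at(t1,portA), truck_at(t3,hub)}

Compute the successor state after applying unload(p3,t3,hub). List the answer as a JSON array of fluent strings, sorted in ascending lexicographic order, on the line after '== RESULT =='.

Progress:
  pre ⊆ S: {in(p3,t3), truck_at(t3,hub)} ⊆ S  — applicable
  S \ del = {pkg_at(p2,hub), truck_at(t1,portA), truck_at(t3,hub)}
  ∪ add   = {pkg_at(p2,hub), pkg_at(p3,hub), truck_at(t1,portA), truck_at(t3,hub)}

== RESULT ==
["pkg_at(p2,hub)", "pkg_at(p3,hub)", "truck_at(t1,portA)", "truck_at(t3,hub)"]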